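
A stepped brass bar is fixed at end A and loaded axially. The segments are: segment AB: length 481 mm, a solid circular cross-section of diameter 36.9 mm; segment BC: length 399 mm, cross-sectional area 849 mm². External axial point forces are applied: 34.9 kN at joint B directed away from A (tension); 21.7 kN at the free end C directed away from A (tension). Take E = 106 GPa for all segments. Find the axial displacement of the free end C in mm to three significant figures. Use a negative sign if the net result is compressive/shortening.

Internal axial forces (sectioning from the free end, tension +): N_BC = 21.7 kN, N_AB = 56.6 kN.
A_AB = 1069 mm².
δ_AB = 56600·481/(1069·106000) = 0.2402 mm
δ_BC = 21700·399/(849·106000) = 0.09621 mm
δ = Σδ_i = 0.3364 mm.

0.336 mm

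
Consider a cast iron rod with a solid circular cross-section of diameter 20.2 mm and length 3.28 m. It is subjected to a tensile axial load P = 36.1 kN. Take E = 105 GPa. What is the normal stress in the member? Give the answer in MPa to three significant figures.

113 MPa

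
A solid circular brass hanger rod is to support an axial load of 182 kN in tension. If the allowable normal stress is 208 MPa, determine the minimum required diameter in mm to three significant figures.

33.4 mm

Required area A ≥ P/σ_allow = 182000/208 = 875 mm².
For a solid circular section, d ≥ √(4A/π) = 33.38 mm.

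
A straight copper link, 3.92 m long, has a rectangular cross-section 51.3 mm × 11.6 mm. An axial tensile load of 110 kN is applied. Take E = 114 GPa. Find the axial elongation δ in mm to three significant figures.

A = 595.1 mm².
δ_mech = NL/(AE) = 110000·3920/(595.1·114000) = 6.356 mm.

6.36 mm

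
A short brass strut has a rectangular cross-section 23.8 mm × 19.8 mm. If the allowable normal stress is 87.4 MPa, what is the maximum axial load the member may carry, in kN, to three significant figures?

41.2 kN

A = 471.2 mm².
P_max = σ_allow · A = 87.4 · 471.2 = 41190 N = 41.19 kN.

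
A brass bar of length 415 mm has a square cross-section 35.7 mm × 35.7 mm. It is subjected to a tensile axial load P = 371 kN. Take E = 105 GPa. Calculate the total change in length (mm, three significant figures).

A = 1274 mm².
δ_mech = NL/(AE) = 371000·415/(1274·105000) = 1.151 mm.

1.15 mm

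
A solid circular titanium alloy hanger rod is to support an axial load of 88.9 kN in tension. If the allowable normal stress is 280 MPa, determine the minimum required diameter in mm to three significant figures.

Required area A ≥ P/σ_allow = 88900/280 = 317.5 mm².
For a solid circular section, d ≥ √(4A/π) = 20.11 mm.

20.1 mm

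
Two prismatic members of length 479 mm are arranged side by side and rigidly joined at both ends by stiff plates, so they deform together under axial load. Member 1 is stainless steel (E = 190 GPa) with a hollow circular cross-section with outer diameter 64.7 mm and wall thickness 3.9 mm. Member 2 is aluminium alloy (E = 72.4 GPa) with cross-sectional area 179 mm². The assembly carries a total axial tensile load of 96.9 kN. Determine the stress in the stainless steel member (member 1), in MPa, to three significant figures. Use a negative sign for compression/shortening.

A_1 = 744.9 mm².
Equal strain + equilibrium ⇒ each member carries load in proportion to AE: A₁E₁ = 141500000 N, A₂E₂ = 12960000 N, ΣAE = 154500000 N.
σ₁ = P·E₁/ΣAE = 96900·190000/154500000 = 119.2 MPa.

119 MPa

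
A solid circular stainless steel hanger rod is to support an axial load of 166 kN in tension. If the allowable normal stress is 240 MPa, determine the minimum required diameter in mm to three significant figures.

29.7 mm

Required area A ≥ P/σ_allow = 166000/240 = 691.7 mm².
For a solid circular section, d ≥ √(4A/π) = 29.68 mm.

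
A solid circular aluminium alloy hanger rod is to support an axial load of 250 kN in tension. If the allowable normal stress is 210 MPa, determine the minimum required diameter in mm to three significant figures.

Required area A ≥ P/σ_allow = 250000/210 = 1190 mm².
For a solid circular section, d ≥ √(4A/π) = 38.93 mm.

38.9 mm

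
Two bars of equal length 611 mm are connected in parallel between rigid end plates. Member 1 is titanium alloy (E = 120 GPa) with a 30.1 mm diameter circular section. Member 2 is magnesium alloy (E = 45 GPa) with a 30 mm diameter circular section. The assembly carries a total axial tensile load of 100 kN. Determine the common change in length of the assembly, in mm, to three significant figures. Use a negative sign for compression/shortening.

0.521 mm

A_1 = 711.6 mm².
A_2 = 706.9 mm².
Equal strain + equilibrium ⇒ each member carries load in proportion to AE: A₁E₁ = 85390000 N, A₂E₂ = 31810000 N, ΣAE = 117200000 N.
δ = PL/ΣAE = 100000·611/117200000 = 0.5213 mm.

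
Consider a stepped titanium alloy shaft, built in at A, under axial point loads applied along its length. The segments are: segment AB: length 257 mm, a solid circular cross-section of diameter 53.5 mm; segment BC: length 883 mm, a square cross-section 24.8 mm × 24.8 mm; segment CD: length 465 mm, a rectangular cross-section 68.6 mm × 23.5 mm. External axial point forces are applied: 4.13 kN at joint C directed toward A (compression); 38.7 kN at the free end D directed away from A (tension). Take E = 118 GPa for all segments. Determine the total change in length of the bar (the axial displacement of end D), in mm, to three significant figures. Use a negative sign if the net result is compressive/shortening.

Internal axial forces (sectioning from the free end, tension +): N_CD = 38.7 kN, N_BC = 34.57 kN, N_AB = 34.57 kN.
A_AB = 2248 mm².
A_BC = 615 mm².
A_CD = 1612 mm².
δ_AB = 34570·257/(2248·118000) = 0.03349 mm
δ_BC = 34570·883/(615·118000) = 0.4206 mm
δ_CD = 38700·465/(1612·118000) = 0.0946 mm
δ = Σδ_i = 0.5487 mm.

0.549 mm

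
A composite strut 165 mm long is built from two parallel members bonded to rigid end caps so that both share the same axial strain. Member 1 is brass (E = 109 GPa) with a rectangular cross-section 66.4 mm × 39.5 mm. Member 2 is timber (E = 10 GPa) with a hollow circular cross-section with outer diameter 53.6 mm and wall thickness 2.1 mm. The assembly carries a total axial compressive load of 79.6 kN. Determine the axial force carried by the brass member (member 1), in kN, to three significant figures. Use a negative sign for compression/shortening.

A_1 = 2623 mm².
A_2 = 339.8 mm².
Equal strain + equilibrium ⇒ each member carries load in proportion to AE: A₁E₁ = 285900000 N, A₂E₂ = 3398000 N, ΣAE = 289300000 N.
F₁ = P·A₁E₁/ΣAE = -79600·285900000/289300000 = -78670 N.

-78.7 kN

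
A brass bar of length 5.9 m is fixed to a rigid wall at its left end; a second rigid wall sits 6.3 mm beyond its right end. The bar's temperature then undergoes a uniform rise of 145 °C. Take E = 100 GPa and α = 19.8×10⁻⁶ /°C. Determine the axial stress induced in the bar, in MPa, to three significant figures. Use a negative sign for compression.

Free thermal expansion αLΔT = 19.8e-6 · 5900 · 145 = 16.94 mm.
The walls engage after the gap closes; constrained expansion = 16.94 − 6.3 = 10.64 mm.
The walls impose strain ε = −(10.64)/5900 = -1.8032e-03; σ = Eε = 100000 · -1.8032e-03 = -180.3 MPa.

-180 MPa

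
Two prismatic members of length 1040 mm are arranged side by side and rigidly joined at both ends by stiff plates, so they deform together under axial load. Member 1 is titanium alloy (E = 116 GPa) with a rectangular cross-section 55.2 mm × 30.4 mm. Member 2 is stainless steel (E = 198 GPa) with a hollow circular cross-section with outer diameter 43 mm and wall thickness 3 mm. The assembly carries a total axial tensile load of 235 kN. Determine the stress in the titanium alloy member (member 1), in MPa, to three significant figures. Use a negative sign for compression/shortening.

A_1 = 1678 mm².
A_2 = 377 mm².
Equal strain + equilibrium ⇒ each member carries load in proportion to AE: A₁E₁ = 194700000 N, A₂E₂ = 74640000 N, ΣAE = 269300000 N.
σ₁ = P·E₁/ΣAE = 235000·116000/269300000 = 101.2 MPa.

101 MPa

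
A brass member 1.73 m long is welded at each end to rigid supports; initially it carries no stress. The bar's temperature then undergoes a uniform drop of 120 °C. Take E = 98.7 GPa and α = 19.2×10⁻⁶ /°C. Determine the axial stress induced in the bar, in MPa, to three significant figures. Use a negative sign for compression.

227 MPa

Free thermal expansion αLΔT = 19.2e-6 · 1730 · -120 = -3.986 mm.
The walls impose strain ε = −(-3.986)/1730 = 2.3040e-03; σ = Eε = 98700 · 2.3040e-03 = 227.4 MPa.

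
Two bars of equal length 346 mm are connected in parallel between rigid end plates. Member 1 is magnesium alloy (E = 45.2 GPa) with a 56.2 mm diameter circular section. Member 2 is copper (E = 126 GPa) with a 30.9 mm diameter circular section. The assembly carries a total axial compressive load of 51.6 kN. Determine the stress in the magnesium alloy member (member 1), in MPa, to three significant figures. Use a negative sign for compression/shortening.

-11.3 MPa

A_1 = 2481 mm².
A_2 = 749.9 mm².
Equal strain + equilibrium ⇒ each member carries load in proportion to AE: A₁E₁ = 112100000 N, A₂E₂ = 94490000 N, ΣAE = 206600000 N.
σ₁ = P·E₁/ΣAE = -51600·45200/206600000 = -11.29 MPa.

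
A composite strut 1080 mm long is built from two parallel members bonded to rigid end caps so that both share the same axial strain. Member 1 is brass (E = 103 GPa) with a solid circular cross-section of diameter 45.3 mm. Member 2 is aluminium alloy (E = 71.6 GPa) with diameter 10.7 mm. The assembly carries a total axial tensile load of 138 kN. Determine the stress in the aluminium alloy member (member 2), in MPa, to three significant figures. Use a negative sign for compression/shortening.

57.3 MPa

A_1 = 1612 mm².
A_2 = 89.92 mm².
Equal strain + equilibrium ⇒ each member carries load in proportion to AE: A₁E₁ = 166000000 N, A₂E₂ = 6438000 N, ΣAE = 172400000 N.
σ₂ = P·E₂/ΣAE = 138000·71600/172400000 = 57.3 MPa.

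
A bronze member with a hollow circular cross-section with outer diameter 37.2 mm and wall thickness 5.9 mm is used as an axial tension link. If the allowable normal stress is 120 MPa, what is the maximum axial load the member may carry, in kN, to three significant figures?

A = 580.2 mm².
P_max = σ_allow · A = 120 · 580.2 = 69620 N = 69.62 kN.

69.6 kN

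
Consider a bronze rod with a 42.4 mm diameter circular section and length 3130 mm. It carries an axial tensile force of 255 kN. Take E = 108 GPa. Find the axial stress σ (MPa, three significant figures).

A = 1412 mm².
σ = N/A = 255000/1412 = 180.6 MPa.

181 MPa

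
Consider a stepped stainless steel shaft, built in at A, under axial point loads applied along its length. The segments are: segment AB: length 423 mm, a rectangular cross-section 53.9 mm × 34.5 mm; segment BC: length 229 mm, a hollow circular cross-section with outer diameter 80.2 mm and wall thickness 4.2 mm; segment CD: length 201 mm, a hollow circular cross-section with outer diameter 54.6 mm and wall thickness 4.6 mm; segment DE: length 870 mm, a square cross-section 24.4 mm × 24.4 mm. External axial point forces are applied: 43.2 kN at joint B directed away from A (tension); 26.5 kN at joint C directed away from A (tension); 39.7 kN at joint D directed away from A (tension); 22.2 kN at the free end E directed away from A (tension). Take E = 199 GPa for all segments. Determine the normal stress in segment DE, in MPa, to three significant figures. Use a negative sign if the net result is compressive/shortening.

37.3 MPa

Internal axial forces (sectioning from the free end, tension +): N_DE = 22.2 kN, N_CD = 61.9 kN, N_BC = 88.4 kN, N_AB = 131.6 kN.
A_DE = 595.4 mm².
σ_DE = N_DE/A_DE = 22200/595.4 = 37.29 MPa.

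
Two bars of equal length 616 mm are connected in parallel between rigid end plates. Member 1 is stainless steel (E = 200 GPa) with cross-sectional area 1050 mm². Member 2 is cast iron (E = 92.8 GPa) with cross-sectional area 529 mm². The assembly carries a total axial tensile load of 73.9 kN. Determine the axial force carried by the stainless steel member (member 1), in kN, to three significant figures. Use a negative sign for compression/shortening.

59.9 kN

Equal strain + equilibrium ⇒ each member carries load in proportion to AE: A₁E₁ = 210000000 N, A₂E₂ = 49090000 N, ΣAE = 259100000 N.
F₁ = P·A₁E₁/ΣAE = 73900·210000000/259100000 = 59900 N.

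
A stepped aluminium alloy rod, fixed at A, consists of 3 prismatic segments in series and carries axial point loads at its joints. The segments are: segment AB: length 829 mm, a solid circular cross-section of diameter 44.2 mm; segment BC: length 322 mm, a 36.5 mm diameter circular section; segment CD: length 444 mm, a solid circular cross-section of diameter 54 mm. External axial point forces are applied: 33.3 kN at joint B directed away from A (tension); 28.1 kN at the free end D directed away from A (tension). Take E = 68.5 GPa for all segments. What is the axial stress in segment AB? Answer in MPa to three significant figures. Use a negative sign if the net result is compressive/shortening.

Internal axial forces (sectioning from the free end, tension +): N_CD = 28.1 kN, N_BC = 28.1 kN, N_AB = 61.4 kN.
A_AB = 1534 mm².
σ_AB = N_AB/A_AB = 61400/1534 = 40.02 MPa.

40.0 MPa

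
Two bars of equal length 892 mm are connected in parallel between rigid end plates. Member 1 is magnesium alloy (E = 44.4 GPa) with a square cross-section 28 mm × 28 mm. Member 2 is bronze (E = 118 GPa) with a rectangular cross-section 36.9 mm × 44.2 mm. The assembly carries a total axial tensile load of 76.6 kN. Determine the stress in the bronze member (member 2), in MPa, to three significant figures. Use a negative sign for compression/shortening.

A_1 = 784 mm².
A_2 = 1631 mm².
Equal strain + equilibrium ⇒ each member carries load in proportion to AE: A₁E₁ = 34810000 N, A₂E₂ = 192500000 N, ΣAE = 227300000 N.
σ₂ = P·E₂/ΣAE = 76600·118000/227300000 = 39.77 MPa.

39.8 MPa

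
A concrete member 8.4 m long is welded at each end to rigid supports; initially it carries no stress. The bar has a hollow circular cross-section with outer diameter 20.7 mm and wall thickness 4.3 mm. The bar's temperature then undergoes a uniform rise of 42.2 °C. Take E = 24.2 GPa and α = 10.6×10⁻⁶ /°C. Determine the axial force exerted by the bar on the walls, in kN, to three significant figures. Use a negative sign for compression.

Free thermal expansion αLΔT = 10.6e-6 · 8400 · 42.2 = 3.757 mm.
The walls impose strain ε = −(3.757)/8400 = -4.4732e-04; σ = Eε = 24200 · -4.4732e-04 = -10.83 MPa.
Wall reaction R = σ·A = -10.83·221.5 = -2398 N = -2.398 kN.

-2.40 kN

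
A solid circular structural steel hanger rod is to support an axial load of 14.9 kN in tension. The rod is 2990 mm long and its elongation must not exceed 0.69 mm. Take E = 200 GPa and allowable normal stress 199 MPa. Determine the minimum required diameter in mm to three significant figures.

20.3 mm

Required area A ≥ P/σ_allow = 14900/199 = 74.87 mm².
For a solid circular section, d ≥ √(4A/π) = 9.764 mm.
Elongation limit: A ≥ PL/(Eδ_allow) = 14900·2990/(200000·0.69) = 322.8 mm² ⇒ d ≥ 20.27 mm.
The elongation limit governs.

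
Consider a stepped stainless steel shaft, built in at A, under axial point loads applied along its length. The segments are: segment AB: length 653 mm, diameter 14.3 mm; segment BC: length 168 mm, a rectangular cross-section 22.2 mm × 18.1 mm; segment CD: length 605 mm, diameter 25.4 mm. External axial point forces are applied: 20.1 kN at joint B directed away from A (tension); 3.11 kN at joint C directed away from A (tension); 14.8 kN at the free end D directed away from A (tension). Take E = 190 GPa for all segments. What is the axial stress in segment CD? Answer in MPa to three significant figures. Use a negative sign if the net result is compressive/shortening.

29.2 MPa

Internal axial forces (sectioning from the free end, tension +): N_CD = 14.8 kN, N_BC = 17.91 kN, N_AB = 38.01 kN.
A_CD = 506.7 mm².
σ_CD = N_CD/A_CD = 14800/506.7 = 29.21 MPa.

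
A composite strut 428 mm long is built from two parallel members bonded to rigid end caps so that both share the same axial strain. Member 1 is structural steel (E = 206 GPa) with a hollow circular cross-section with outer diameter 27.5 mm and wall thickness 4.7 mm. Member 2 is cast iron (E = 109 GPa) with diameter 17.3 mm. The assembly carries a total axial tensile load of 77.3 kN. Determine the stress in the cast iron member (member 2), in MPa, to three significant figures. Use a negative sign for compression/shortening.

A_1 = 336.7 mm².
A_2 = 235.1 mm².
Equal strain + equilibrium ⇒ each member carries load in proportion to AE: A₁E₁ = 69350000 N, A₂E₂ = 25620000 N, ΣAE = 94970000 N.
σ₂ = P·E₂/ΣAE = 77300·109000/94970000 = 88.72 MPa.

88.7 MPa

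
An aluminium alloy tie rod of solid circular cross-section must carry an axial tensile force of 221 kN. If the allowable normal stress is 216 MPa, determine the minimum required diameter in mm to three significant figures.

Required area A ≥ P/σ_allow = 221000/216 = 1023 mm².
For a solid circular section, d ≥ √(4A/π) = 36.09 mm.

36.1 mm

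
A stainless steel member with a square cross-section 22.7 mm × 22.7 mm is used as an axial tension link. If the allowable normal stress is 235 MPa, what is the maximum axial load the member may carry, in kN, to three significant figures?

121 kN

A = 515.3 mm².
P_max = σ_allow · A = 235 · 515.3 = 121100 N = 121.1 kN.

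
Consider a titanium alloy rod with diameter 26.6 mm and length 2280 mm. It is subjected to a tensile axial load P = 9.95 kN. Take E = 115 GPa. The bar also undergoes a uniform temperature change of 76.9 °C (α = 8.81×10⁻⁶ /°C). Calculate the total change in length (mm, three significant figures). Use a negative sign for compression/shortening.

1.90 mm

A = 555.7 mm².
δ_mech = NL/(AE) = 9950·2280/(555.7·115000) = 0.355 mm.
δ_thermal = αLΔT = 8.81e-6·2280·76.9 = 1.545 mm.
δ = δ_mech + δ_thermal = 1.9 mm.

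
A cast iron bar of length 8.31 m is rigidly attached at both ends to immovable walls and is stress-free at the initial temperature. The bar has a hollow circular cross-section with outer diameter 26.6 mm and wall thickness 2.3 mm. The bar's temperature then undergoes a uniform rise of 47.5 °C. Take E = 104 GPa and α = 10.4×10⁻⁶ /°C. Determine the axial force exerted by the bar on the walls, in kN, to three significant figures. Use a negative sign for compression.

-9.02 kN

Free thermal expansion αLΔT = 10.4e-6 · 8310 · 47.5 = 4.105 mm.
The walls impose strain ε = −(4.105)/8310 = -4.9400e-04; σ = Eε = 104000 · -4.9400e-04 = -51.38 MPa.
Wall reaction R = σ·A = -51.38·175.6 = -9021 N = -9.021 kN.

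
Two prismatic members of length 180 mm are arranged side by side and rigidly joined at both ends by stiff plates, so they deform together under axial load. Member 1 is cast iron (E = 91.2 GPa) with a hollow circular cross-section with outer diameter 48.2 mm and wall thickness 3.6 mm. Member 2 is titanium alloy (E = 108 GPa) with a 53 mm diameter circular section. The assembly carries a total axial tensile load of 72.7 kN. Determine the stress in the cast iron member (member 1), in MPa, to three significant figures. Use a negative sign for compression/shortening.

23.3 MPa

A_1 = 504.4 mm².
A_2 = 2206 mm².
Equal strain + equilibrium ⇒ each member carries load in proportion to AE: A₁E₁ = 46000000 N, A₂E₂ = 238300000 N, ΣAE = 284300000 N.
σ₁ = P·E₁/ΣAE = 72700·91200/284300000 = 23.32 MPa.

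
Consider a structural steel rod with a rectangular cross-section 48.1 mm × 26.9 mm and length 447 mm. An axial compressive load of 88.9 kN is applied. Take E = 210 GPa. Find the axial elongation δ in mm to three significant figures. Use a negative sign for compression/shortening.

A = 1294 mm².
δ_mech = NL/(AE) = -88900·447/(1294·210000) = -0.1462 mm.

-0.146 mm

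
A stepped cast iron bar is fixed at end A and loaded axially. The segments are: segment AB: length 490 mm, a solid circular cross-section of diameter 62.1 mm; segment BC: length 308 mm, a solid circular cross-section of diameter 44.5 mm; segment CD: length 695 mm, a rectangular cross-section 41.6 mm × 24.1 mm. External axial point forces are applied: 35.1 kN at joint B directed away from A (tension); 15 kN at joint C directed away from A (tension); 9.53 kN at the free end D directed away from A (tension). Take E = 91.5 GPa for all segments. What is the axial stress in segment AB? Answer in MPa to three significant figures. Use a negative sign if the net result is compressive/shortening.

19.7 MPa

Internal axial forces (sectioning from the free end, tension +): N_CD = 9.53 kN, N_BC = 24.53 kN, N_AB = 59.63 kN.
A_AB = 3029 mm².
σ_AB = N_AB/A_AB = 59630/3029 = 19.69 MPa.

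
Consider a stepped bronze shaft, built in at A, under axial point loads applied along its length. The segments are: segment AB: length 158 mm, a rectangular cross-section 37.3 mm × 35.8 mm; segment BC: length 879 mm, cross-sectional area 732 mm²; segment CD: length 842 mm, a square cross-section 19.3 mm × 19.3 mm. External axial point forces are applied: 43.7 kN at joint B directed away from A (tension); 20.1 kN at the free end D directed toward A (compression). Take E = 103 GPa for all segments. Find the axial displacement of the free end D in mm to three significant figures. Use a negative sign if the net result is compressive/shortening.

-0.648 mm

Internal axial forces (sectioning from the free end, tension +): N_CD = -20.1 kN, N_BC = -20.1 kN, N_AB = 23.6 kN.
A_AB = 1335 mm².
A_CD = 372.5 mm².
δ_AB = 23600·158/(1335·103000) = 0.02711 mm
δ_BC = -20100·879/(732·103000) = -0.2343 mm
δ_CD = -20100·842/(372.5·103000) = -0.4411 mm
δ = Σδ_i = -0.6483 mm.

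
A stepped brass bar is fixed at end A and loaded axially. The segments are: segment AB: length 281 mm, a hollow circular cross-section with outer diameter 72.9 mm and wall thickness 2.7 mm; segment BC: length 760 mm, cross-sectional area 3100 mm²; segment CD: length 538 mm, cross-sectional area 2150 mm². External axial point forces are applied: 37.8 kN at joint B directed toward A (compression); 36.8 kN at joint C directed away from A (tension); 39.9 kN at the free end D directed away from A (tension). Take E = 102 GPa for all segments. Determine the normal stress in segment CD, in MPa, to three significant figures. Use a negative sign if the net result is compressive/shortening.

Internal axial forces (sectioning from the free end, tension +): N_CD = 39.9 kN, N_BC = 76.7 kN, N_AB = 38.9 kN.
σ_CD = N_CD/A_CD = 39900/2150 = 18.56 MPa.

18.6 MPa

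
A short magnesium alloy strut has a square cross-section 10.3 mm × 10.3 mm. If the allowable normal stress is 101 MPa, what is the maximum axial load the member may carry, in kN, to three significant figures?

10.7 kN

A = 106.1 mm².
P_max = σ_allow · A = 101 · 106.1 = 10720 N = 10.72 kN.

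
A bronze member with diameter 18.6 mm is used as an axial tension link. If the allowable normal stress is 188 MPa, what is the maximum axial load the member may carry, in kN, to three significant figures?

A = 271.7 mm².
P_max = σ_allow · A = 188 · 271.7 = 51080 N = 51.08 kN.

51.1 kN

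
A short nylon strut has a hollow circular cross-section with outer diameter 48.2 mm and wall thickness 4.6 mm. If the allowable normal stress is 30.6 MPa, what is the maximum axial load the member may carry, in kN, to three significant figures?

A = 630.1 mm².
P_max = σ_allow · A = 30.6 · 630.1 = 19280 N = 19.28 kN.

19.3 kN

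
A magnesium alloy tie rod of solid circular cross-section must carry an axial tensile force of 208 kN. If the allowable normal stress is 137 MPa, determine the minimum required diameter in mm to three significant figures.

Required area A ≥ P/σ_allow = 208000/137 = 1518 mm².
For a solid circular section, d ≥ √(4A/π) = 43.97 mm.

44.0 mm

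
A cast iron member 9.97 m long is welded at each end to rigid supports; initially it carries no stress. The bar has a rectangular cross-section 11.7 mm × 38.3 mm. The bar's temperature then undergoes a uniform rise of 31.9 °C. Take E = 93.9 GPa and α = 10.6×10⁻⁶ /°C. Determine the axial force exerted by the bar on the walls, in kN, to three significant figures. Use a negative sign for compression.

-14.2 kN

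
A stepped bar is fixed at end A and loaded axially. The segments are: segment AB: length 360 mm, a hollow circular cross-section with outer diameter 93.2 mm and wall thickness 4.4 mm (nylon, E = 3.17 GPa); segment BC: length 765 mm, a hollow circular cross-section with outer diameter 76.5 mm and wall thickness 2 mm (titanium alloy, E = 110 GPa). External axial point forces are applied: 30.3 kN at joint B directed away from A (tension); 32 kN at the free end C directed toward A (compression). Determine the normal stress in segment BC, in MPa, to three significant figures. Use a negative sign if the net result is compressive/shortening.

-68.4 MPa

Internal axial forces (sectioning from the free end, tension +): N_BC = -32 kN, N_AB = -1.7 kN.
A_BC = 468.1 mm².
σ_BC = N_BC/A_BC = -32000/468.1 = -68.36 MPa.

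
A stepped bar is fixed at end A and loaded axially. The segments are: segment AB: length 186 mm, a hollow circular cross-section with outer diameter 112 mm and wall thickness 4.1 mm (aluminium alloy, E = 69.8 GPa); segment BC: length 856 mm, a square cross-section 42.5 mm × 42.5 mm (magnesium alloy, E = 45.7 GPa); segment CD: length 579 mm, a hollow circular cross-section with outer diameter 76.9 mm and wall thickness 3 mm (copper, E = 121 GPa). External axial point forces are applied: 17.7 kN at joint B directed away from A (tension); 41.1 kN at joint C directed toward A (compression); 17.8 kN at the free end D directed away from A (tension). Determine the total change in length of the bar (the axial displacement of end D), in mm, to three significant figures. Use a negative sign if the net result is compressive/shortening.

Internal axial forces (sectioning from the free end, tension +): N_CD = 17.8 kN, N_BC = -23.3 kN, N_AB = -5.6 kN.
A_AB = 1390 mm².
A_BC = 1806 mm².
A_CD = 696.5 mm².
δ_AB = -5600·186/(1390·69800) = -0.01074 mm
δ_BC = -23300·856/(1806·45700) = -0.2416 mm
δ_CD = 17800·579/(696.5·121000) = 0.1223 mm
δ = Σδ_i = -0.1301 mm.

-0.130 mm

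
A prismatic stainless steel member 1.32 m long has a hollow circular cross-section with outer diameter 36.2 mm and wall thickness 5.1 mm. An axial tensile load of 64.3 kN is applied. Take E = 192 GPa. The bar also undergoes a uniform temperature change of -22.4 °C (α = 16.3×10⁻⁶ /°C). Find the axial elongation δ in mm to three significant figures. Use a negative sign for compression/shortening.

A = 498.3 mm².
δ_mech = NL/(AE) = 64300·1320/(498.3·192000) = 0.8872 mm.
δ_thermal = αLΔT = 16.3e-6·1320·-22.4 = -0.482 mm.
δ = δ_mech + δ_thermal = 0.4052 mm.

0.405 mm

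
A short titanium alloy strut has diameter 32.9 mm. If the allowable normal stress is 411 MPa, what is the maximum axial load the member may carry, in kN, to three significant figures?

349 kN

A = 850.1 mm².
P_max = σ_allow · A = 411 · 850.1 = 349400 N = 349.4 kN.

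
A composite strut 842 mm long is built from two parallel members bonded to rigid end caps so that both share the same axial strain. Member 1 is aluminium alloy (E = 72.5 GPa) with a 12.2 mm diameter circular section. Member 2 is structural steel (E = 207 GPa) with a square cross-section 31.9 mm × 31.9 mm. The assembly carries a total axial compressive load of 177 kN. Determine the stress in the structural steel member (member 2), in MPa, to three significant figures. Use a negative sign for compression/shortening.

-167 MPa

A_1 = 116.9 mm².
A_2 = 1018 mm².
Equal strain + equilibrium ⇒ each member carries load in proportion to AE: A₁E₁ = 8475000 N, A₂E₂ = 210600000 N, ΣAE = 219100000 N.
σ₂ = P·E₂/ΣAE = -177000·207000/219100000 = -167.2 MPa.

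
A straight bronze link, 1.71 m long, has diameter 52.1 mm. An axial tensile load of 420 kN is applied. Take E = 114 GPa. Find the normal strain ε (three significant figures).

0.00173

A = 2132 mm².
σ = N/A = 197 MPa; ε = σ/E = 197/114000 = 1.728e-03.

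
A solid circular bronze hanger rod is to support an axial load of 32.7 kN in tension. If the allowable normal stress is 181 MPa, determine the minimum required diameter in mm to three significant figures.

15.2 mm

Required area A ≥ P/σ_allow = 32700/181 = 180.7 mm².
For a solid circular section, d ≥ √(4A/π) = 15.17 mm.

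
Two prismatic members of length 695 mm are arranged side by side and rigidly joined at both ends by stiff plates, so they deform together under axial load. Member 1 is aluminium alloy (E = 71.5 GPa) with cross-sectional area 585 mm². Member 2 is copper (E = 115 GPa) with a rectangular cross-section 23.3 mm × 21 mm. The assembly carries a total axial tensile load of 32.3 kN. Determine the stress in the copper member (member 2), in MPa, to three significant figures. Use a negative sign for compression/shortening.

A_2 = 489.3 mm².
Equal strain + equilibrium ⇒ each member carries load in proportion to AE: A₁E₁ = 41830000 N, A₂E₂ = 56270000 N, ΣAE = 98100000 N.
σ₂ = P·E₂/ΣAE = 32300·115000/98100000 = 37.87 MPa.

37.9 MPa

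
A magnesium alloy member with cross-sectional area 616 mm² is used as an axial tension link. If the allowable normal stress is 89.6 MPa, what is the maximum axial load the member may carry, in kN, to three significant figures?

P_max = σ_allow · A = 89.6 · 616 = 55190 N = 55.19 kN.

55.2 kN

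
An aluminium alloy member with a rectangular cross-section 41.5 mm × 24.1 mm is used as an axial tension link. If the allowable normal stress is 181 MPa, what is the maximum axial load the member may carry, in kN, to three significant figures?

181 kN

A = 1000 mm².
P_max = σ_allow · A = 181 · 1000 = 181000 N = 181 kN.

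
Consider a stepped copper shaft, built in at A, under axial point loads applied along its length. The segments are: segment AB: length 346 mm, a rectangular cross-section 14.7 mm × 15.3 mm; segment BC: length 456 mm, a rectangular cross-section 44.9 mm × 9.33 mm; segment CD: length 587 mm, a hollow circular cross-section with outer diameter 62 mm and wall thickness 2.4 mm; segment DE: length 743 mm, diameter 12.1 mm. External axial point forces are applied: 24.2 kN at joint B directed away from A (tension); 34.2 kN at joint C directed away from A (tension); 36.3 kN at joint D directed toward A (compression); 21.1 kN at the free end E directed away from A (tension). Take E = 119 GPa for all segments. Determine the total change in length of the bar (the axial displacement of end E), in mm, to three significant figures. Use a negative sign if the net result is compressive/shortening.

1.71 mm

Internal axial forces (sectioning from the free end, tension +): N_DE = 21.1 kN, N_CD = -15.2 kN, N_BC = 19 kN, N_AB = 43.2 kN.
A_AB = 224.9 mm².
A_BC = 418.9 mm².
A_CD = 449.4 mm².
A_DE = 115 mm².
δ_AB = 43200·346/(224.9·119000) = 0.5585 mm
δ_BC = 19000·456/(418.9·119000) = 0.1738 mm
δ_CD = -15200·587/(449.4·119000) = -0.1669 mm
δ_DE = 21100·743/(115·119000) = 1.146 mm
δ = Σδ_i = 1.711 mm.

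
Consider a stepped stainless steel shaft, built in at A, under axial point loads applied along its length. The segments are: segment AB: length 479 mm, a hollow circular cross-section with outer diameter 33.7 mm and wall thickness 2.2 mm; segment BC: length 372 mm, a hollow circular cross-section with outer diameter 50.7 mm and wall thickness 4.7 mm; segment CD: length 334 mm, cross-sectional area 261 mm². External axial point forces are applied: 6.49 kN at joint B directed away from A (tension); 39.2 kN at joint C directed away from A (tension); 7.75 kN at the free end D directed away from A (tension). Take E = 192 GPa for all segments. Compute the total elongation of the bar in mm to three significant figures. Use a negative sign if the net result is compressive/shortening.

Internal axial forces (sectioning from the free end, tension +): N_CD = 7.75 kN, N_BC = 46.95 kN, N_AB = 53.44 kN.
A_AB = 217.7 mm².
A_BC = 679.2 mm².
δ_AB = 53440·479/(217.7·192000) = 0.6124 mm
δ_BC = 46950·372/(679.2·192000) = 0.1339 mm
δ_CD = 7750·334/(261·192000) = 0.05165 mm
δ = Σδ_i = 0.798 mm.

0.798 mm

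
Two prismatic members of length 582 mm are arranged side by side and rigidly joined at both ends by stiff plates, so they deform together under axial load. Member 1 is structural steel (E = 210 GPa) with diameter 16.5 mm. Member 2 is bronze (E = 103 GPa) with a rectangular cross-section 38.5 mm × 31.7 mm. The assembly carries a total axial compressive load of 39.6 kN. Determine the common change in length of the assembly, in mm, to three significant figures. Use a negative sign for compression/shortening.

A_1 = 213.8 mm².
A_2 = 1220 mm².
Equal strain + equilibrium ⇒ each member carries load in proportion to AE: A₁E₁ = 44900000 N, A₂E₂ = 125700000 N, ΣAE = 170600000 N.
δ = PL/ΣAE = -39600·582/170600000 = -0.1351 mm.

-0.135 mm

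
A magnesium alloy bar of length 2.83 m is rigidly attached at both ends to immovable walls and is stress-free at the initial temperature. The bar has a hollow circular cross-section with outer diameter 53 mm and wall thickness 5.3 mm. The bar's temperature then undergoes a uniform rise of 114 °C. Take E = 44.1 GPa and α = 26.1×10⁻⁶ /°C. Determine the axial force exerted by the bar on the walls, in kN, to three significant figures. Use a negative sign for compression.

Free thermal expansion αLΔT = 26.1e-6 · 2830 · 114 = 8.42 mm.
The walls impose strain ε = −(8.42)/2830 = -2.9754e-03; σ = Eε = 44100 · -2.9754e-03 = -131.2 MPa.
Wall reaction R = σ·A = -131.2·794.2 = -104200 N = -104.2 kN.

-104 kN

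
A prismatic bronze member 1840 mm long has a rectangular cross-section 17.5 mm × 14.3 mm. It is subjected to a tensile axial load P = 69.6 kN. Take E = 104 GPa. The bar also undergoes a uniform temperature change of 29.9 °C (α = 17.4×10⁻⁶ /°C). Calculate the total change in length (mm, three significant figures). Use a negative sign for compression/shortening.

5.88 mm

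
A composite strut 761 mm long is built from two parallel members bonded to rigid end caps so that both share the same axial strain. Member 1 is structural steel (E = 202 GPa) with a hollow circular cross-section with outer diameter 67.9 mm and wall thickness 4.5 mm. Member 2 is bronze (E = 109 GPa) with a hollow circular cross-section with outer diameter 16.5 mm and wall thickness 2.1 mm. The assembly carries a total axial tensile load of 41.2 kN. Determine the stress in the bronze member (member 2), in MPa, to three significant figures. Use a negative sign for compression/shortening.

A_1 = 896.3 mm².
A_2 = 95 mm².
Equal strain + equilibrium ⇒ each member carries load in proportion to AE: A₁E₁ = 181100000 N, A₂E₂ = 10360000 N, ΣAE = 191400000 N.
σ₂ = P·E₂/ΣAE = 41200·109000/191400000 = 23.46 MPa.

23.5 MPa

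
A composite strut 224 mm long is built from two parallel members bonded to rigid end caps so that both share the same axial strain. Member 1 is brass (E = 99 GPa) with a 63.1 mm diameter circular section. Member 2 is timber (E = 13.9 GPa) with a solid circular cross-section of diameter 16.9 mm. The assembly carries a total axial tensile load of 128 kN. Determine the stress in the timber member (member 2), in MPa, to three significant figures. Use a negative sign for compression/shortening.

5.69 MPa

A_1 = 3127 mm².
A_2 = 224.3 mm².
Equal strain + equilibrium ⇒ each member carries load in proportion to AE: A₁E₁ = 309600000 N, A₂E₂ = 3118000 N, ΣAE = 312700000 N.
σ₂ = P·E₂/ΣAE = 128000·13900/312700000 = 5.69 MPa.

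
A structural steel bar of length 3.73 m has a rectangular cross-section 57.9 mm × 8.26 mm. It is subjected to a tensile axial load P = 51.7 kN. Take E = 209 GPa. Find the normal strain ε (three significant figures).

A = 478.3 mm².
σ = N/A = 108.1 MPa; ε = σ/E = 108.1/209000 = 5.172e-04.

5.17e-04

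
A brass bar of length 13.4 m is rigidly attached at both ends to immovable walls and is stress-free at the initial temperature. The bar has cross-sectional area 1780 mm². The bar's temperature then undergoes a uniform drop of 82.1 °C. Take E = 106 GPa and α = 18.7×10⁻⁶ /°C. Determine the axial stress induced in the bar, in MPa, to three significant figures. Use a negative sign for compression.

Free thermal expansion αLΔT = 18.7e-6 · 13400 · -82.1 = -20.57 mm.
The walls impose strain ε = −(-20.57)/13400 = 1.5353e-03; σ = Eε = 106000 · 1.5353e-03 = 162.7 MPa.

163 MPa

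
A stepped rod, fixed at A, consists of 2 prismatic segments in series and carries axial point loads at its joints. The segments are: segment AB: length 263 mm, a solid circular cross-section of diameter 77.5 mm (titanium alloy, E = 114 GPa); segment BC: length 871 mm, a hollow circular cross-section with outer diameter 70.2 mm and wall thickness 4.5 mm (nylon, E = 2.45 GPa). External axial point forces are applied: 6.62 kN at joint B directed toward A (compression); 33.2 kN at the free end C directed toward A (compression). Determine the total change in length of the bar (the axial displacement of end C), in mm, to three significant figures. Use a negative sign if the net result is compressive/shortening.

Internal axial forces (sectioning from the free end, tension +): N_BC = -33.2 kN, N_AB = -39.82 kN.
A_AB = 4717 mm².
A_BC = 928.8 mm².
δ_AB = -39820·263/(4717·114000) = -0.01947 mm
δ_BC = -33200·871/(928.8·2450) = -12.71 mm
δ = Σδ_i = -12.73 mm.

-12.7 mm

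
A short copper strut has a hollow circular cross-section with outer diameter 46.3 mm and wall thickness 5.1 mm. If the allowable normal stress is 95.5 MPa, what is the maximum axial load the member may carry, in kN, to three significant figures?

63.0 kN

A = 660.1 mm².
P_max = σ_allow · A = 95.5 · 660.1 = 63040 N = 63.04 kN.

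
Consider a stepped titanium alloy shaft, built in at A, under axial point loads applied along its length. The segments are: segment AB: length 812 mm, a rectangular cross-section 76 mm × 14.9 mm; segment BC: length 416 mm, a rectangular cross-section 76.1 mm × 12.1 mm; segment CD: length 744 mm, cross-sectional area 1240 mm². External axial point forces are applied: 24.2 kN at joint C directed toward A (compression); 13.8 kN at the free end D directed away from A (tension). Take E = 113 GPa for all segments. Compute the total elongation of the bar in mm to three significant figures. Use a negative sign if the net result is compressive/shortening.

Internal axial forces (sectioning from the free end, tension +): N_CD = 13.8 kN, N_BC = -10.4 kN, N_AB = -10.4 kN.
A_AB = 1132 mm².
A_BC = 920.8 mm².
δ_AB = -10400·812/(1132·113000) = -0.066 mm
δ_BC = -10400·416/(920.8·113000) = -0.04158 mm
δ_CD = 13800·744/(1240·113000) = 0.07327 mm
δ = Σδ_i = -0.0343 mm.

-0.0343 mm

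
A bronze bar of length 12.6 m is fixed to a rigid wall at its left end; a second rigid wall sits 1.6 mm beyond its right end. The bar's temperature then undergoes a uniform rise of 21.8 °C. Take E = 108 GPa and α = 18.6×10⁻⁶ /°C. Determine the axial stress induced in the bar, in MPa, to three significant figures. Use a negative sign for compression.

-30.1 MPa

Free thermal expansion αLΔT = 18.6e-6 · 12600 · 21.8 = 5.109 mm.
The walls engage after the gap closes; constrained expansion = 5.109 − 1.6 = 3.509 mm.
The walls impose strain ε = −(3.509)/12600 = -2.7850e-04; σ = Eε = 108000 · -2.7850e-04 = -30.08 MPa.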